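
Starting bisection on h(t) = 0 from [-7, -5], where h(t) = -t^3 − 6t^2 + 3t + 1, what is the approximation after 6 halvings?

-6.46875

m = -6, h(m) = -17 (−); new bracket [-7, -6]
m = -6.5, h(m) = 2.625 (+); new bracket [-6.5, -6]
m = -6.25, h(m) = -7.984375 (−); new bracket [-6.5, -6.25]
m = -6.375, h(m) = -2.8848 (−); new bracket [-6.5, -6.375]
m = -6.4375, h(m) = -0.1819 (−); new bracket [-6.5, -6.4375]
m = -6.46875, h(m) = 1.2085 (+); new bracket [-6.46875, -6.4375]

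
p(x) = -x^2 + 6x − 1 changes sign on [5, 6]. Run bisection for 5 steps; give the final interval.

x = 5.5 gives p = 1.75, positive; keep [5.5, 6]
x = 5.75 gives p = 0.4375, positive; keep [5.75, 6]
x = 5.875 gives p = -0.265625, negative; keep [5.75, 5.875]
x = 5.8125 gives p = 0.0898, positive; keep [5.8125, 5.875]
x = 5.84375 gives p = -0.0869, negative; keep [5.8125, 5.84375]

[5.8125, 5.84375]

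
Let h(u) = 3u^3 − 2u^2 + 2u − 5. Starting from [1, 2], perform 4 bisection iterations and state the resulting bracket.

h(1.5) = 3.625 > 0, so the root lies in [1, 1.5]
h(1.25) = 0.234375 > 0, so the root lies in [1, 1.25]
h(1.125) = -1.009766 < 0, so the root lies in [1.125, 1.25]
h(1.1875) = -0.4216 < 0, so the root lies in [1.1875, 1.25]

[1.1875, 1.25]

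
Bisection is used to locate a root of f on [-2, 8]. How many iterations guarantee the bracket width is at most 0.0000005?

Width after n steps is 10/2^n. Need 2^n ≥ 10/0.0000005 = 20000000.
2^24 = 16777216 < 20000000 ≤ 2^25 = 33554432, so n = 25.

25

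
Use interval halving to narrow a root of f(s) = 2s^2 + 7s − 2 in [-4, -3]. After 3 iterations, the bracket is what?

[-3.875, -3.75]

midpoint -3.5: f = -2 < 0 → [-4, -3.5]
midpoint -3.75: f = -0.125 < 0 → [-4, -3.75]
midpoint -3.875: f = 0.90625 > 0 → [-3.875, -3.75]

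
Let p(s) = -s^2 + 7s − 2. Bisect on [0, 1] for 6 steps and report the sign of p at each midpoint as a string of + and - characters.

+-++--

m = 0.5, p(m) = 1.25 (+); new bracket [0, 0.5]
m = 0.25, p(m) = -0.3125 (−); new bracket [0.25, 0.5]
m = 0.375, p(m) = 0.484375 (+); new bracket [0.25, 0.375]
m = 0.3125, p(m) = 0.0898 (+); new bracket [0.25, 0.3125]
m = 0.28125, p(m) = -0.1104 (−); new bracket [0.28125, 0.3125]
m = 0.296875, p(m) = -0.01 (−); new bracket [0.296875, 0.3125]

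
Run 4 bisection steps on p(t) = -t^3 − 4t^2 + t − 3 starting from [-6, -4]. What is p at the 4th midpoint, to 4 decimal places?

p(-5) = 17 > 0, so the root lies in [-5, -4]
p(-4.5) = 2.625 > 0, so the root lies in [-4.5, -4]
p(-4.25) = -2.734375 < 0, so the root lies in [-4.5, -4.25]
p(-4.375) = -0.1973 < 0, so the root lies in [-4.5, -4.375]

-0.1973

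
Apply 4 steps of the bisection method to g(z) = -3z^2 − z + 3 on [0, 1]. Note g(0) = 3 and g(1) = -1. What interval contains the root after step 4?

[0.8125, 0.875]

midpoint 0.5: g = 1.75 > 0 → [0.5, 1]
midpoint 0.75: g = 0.5625 > 0 → [0.75, 1]
midpoint 0.875: g = -0.171875 < 0 → [0.75, 0.875]
midpoint 0.8125: g = 0.207 > 0 → [0.8125, 0.875]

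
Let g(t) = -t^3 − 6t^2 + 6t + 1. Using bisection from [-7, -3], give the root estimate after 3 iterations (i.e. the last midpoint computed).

midpoint -5: g = -54 < 0 → [-7, -5]
midpoint -6: g = -35 < 0 → [-7, -6]
midpoint -6.5: g = -16.875 < 0 → [-7, -6.5]

-6.5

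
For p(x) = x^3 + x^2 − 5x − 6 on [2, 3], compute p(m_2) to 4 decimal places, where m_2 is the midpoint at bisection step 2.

m = 2.5, p(m) = 3.375 (+); new bracket [2, 2.5]
m = 2.25, p(m) = -0.796875 (−); new bracket [2.25, 2.5]

-0.7969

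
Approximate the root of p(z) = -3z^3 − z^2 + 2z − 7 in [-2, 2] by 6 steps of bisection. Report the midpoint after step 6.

-1.6875

p(0) = -7 < 0, so the root lies in [-2, 0]
p(-1) = -7 < 0, so the root lies in [-2, -1]
p(-1.5) = -2.125 < 0, so the root lies in [-2, -1.5]
p(-1.75) = 2.5156 > 0, so the root lies in [-1.75, -1.5]
p(-1.625) = -0.0176 < 0, so the root lies in [-1.75, -1.625]
p(-1.6875) = 1.1936 > 0, so the root lies in [-1.6875, -1.625]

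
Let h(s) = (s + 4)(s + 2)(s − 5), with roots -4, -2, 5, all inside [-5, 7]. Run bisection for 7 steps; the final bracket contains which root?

5

s = 1 gives h = -60, negative; keep [1, 7]
s = 4 gives h = -48, negative; keep [4, 7]
s = 5.5 gives h = 35.625, positive; keep [4, 5.5]
s = 4.75 gives h = -14.7656, negative; keep [4.75, 5.5]
s = 5.125 gives h = 8.127, positive; keep [4.75, 5.125]
s = 4.9375 gives h = -3.8752, negative; keep [4.9375, 5.125]
s = 5.03125 gives h = 1.9844, positive; keep [4.9375, 5.03125]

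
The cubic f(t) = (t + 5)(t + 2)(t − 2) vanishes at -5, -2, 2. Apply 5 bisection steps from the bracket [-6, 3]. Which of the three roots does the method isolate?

2

t = -1.5 gives f = -6.125, negative; keep [-1.5, 3]
t = 0.75 gives f = -19.765625, negative; keep [0.75, 3]
t = 1.875 gives f = -3.330078, negative; keep [1.875, 3]
t = 2.4375 gives f = 14.4392, positive; keep [1.875, 2.4375]
t = 2.15625 gives f = 4.6474, positive; keep [1.875, 2.15625]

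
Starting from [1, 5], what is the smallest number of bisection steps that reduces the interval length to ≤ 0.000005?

20

Width after n steps is 4/2^n. Need 2^n ≥ 4/0.000005 = 800000.
2^19 = 524288 < 800000 ≤ 2^20 = 1048576, so n = 20.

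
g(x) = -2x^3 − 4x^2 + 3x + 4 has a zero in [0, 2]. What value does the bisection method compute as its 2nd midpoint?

g(1) = 1 > 0, so the root lies in [1, 2]
g(1.5) = -7.25 < 0, so the root lies in [1, 1.5]

1.5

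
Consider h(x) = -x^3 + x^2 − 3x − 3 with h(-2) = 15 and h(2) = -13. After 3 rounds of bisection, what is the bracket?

[-1, -0.5]

m = 0, h(m) = -3 (−); new bracket [-2, 0]
m = -1, h(m) = 2 (+); new bracket [-1, 0]
m = -0.5, h(m) = -1.125 (−); new bracket [-1, -0.5]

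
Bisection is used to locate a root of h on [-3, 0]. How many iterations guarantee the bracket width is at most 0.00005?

Width after n steps is 3/2^n. Need 2^n ≥ 3/0.00005 = 60000.
2^15 = 32768 < 60000 ≤ 2^16 = 65536, so n = 16.

16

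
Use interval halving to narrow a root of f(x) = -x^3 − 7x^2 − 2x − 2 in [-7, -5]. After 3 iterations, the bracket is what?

[-6.75, -6.5]

midpoint -6: f = -26 < 0 → [-7, -6]
midpoint -6.5: f = -10.125 < 0 → [-7, -6.5]
midpoint -6.75: f = 0.109375 > 0 → [-6.75, -6.5]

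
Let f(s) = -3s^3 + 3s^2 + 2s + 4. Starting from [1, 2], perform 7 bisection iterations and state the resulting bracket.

[1.7890625, 1.796875]

midpoint 1.5: f = 3.625 > 0 → [1.5, 2]
midpoint 1.75: f = 0.609375 > 0 → [1.75, 2]
midpoint 1.875: f = -1.478516 < 0 → [1.75, 1.875]
midpoint 1.8125: f = -0.3826 < 0 → [1.75, 1.8125]
midpoint 1.78125: f = 0.1261 > 0 → [1.78125, 1.8125]
midpoint 1.796875: f = -0.125 < 0 → [1.78125, 1.796875]
midpoint 1.7890625: f = 0.0014 > 0 → [1.7890625, 1.796875]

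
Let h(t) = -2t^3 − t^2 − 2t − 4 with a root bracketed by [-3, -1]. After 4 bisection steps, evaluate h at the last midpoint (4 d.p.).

-0.1680

h(-2) = 12 > 0, so the root lies in [-2, -1]
h(-1.5) = 3.5 > 0, so the root lies in [-1.5, -1]
h(-1.25) = 0.84375 > 0, so the root lies in [-1.25, -1]
h(-1.125) = -0.168 < 0, so the root lies in [-1.25, -1.125]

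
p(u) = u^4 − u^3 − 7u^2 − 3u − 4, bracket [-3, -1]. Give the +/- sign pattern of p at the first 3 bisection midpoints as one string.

-++

p(-2) = -2 < 0, so the root lies in [-3, -2]
p(-2.5) = 14.4375 > 0, so the root lies in [-2.5, -2]
p(-2.25) = 4.332031 > 0, so the root lies in [-2.25, -2]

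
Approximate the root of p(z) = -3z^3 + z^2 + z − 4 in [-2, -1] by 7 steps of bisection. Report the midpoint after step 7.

z = -1.5 gives p = 6.875, positive; keep [-1.5, -1]
z = -1.25 gives p = 2.171875, positive; keep [-1.25, -1]
z = -1.125 gives p = 0.412109, positive; keep [-1.125, -1]
z = -1.0625 gives p = -0.3352, negative; keep [-1.125, -1.0625]
z = -1.09375 gives p = 0.0279, positive; keep [-1.09375, -1.0625]
z = -1.078125 gives p = -0.1563, negative; keep [-1.09375, -1.078125]
z = -1.0859375 gives p = -0.0649, negative; keep [-1.09375, -1.0859375]

-1.0859375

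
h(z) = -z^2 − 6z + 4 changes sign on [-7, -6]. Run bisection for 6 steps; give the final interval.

[-6.609375, -6.59375]

z = -6.5 gives h = 0.75, positive; keep [-7, -6.5]
z = -6.75 gives h = -1.0625, negative; keep [-6.75, -6.5]
z = -6.625 gives h = -0.140625, negative; keep [-6.625, -6.5]
z = -6.5625 gives h = 0.3086, positive; keep [-6.625, -6.5625]
z = -6.59375 gives h = 0.085, positive; keep [-6.625, -6.59375]
z = -6.609375 gives h = -0.0276, negative; keep [-6.609375, -6.59375]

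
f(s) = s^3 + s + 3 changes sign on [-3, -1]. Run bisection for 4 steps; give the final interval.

[-1.25, -1.125]

m = -2, f(m) = -7 (−); new bracket [-2, -1]
m = -1.5, f(m) = -1.875 (−); new bracket [-1.5, -1]
m = -1.25, f(m) = -0.203125 (−); new bracket [-1.25, -1]
m = -1.125, f(m) = 0.4512 (+); new bracket [-1.25, -1.125]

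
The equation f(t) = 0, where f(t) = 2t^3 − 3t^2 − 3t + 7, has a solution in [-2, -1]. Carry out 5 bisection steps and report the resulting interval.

m = -1.5, f(m) = -2 (−); new bracket [-1.5, -1]
m = -1.25, f(m) = 2.15625 (+); new bracket [-1.5, -1.25]
m = -1.375, f(m) = 0.253906 (+); new bracket [-1.5, -1.375]
m = -1.4375, f(m) = -0.8276 (−); new bracket [-1.4375, -1.375]
m = -1.40625, f(m) = -0.2757 (−); new bracket [-1.40625, -1.375]

[-1.40625, -1.375]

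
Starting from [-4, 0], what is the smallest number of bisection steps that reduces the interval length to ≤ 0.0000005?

23

Width after n steps is 4/2^n. Need 2^n ≥ 4/0.0000005 = 8000000.
2^22 = 4194304 < 8000000 ≤ 2^23 = 8388608, so n = 23.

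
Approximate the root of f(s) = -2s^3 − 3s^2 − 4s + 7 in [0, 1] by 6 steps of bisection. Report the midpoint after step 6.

0.859375

s = 0.5 gives f = 4, positive; keep [0.5, 1]
s = 0.75 gives f = 1.46875, positive; keep [0.75, 1]
s = 0.875 gives f = -0.136719, negative; keep [0.75, 0.875]
s = 0.8125 gives f = 0.6968, positive; keep [0.8125, 0.875]
s = 0.84375 gives f = 0.2879, positive; keep [0.84375, 0.875]
s = 0.859375 gives f = 0.0776, positive; keep [0.859375, 0.875]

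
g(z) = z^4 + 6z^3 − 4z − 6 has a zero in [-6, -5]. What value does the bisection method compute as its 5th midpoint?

g(-5.5) = -67.1875 < 0, so the root lies in [-6, -5.5]
g(-5.75) = -30.527344 < 0, so the root lies in [-6, -5.75]
g(-5.875) = -7.847412 < 0, so the root lies in [-6, -5.875]
g(-5.9375) = 4.6675 > 0, so the root lies in [-5.9375, -5.875]
g(-5.90625) = -1.6905 < 0, so the root lies in [-5.9375, -5.90625]

-5.90625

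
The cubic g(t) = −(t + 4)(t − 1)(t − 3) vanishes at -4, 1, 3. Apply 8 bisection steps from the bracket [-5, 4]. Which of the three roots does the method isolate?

midpoint -0.5: g = -18.375 < 0 → [-5, -0.5]
midpoint -2.75: g = -26.953125 < 0 → [-5, -2.75]
midpoint -3.875: g = -4.189453 < 0 → [-5, -3.875]
midpoint -4.4375: g = 17.6931 > 0 → [-4.4375, -3.875]
midpoint -4.15625: g = 5.7655 > 0 → [-4.15625, -3.875]
midpoint -4.015625: g = 0.5498 > 0 → [-4.015625, -3.875]
midpoint -3.9453125: g = -1.8783 < 0 → [-4.015625, -3.9453125]
midpoint -3.98046875: g = -0.679 < 0 → [-4.015625, -3.98046875]

-4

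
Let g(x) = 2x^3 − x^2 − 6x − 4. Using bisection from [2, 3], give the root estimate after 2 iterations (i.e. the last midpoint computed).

2.25

m = 2.5, g(m) = 6 (+); new bracket [2, 2.5]
m = 2.25, g(m) = 0.21875 (+); new bracket [2, 2.25]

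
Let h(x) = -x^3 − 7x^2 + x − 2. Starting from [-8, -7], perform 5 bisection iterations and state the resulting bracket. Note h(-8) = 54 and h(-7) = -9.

[-7.1875, -7.15625]

midpoint -7.5: h = 18.625 > 0 → [-7.5, -7]
midpoint -7.25: h = 3.890625 > 0 → [-7.25, -7]
midpoint -7.125: h = -2.779297 < 0 → [-7.25, -7.125]
midpoint -7.1875: h = 0.4988 > 0 → [-7.1875, -7.125]
midpoint -7.15625: h = -1.1544 < 0 → [-7.1875, -7.15625]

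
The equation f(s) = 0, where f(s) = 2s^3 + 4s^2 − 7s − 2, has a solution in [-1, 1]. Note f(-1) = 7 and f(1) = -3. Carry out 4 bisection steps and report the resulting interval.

[-0.375, -0.25]

m = 0, f(m) = -2 (−); new bracket [-1, 0]
m = -0.5, f(m) = 2.25 (+); new bracket [-0.5, 0]
m = -0.25, f(m) = -0.03125 (−); new bracket [-0.5, -0.25]
m = -0.375, f(m) = 1.082 (+); new bracket [-0.375, -0.25]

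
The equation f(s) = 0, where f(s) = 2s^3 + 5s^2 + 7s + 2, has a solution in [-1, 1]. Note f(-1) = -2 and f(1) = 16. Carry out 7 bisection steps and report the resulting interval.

f(0) = 2 > 0, so the root lies in [-1, 0]
f(-0.5) = -0.5 < 0, so the root lies in [-0.5, 0]
f(-0.25) = 0.53125 > 0, so the root lies in [-0.5, -0.25]
f(-0.375) = -0.0273 < 0, so the root lies in [-0.375, -0.25]
f(-0.3125) = 0.2397 > 0, so the root lies in [-0.375, -0.3125]
f(-0.34375) = 0.1033 > 0, so the root lies in [-0.375, -0.34375]
f(-0.359375) = 0.0373 > 0, so the root lies in [-0.375, -0.359375]

[-0.375, -0.359375]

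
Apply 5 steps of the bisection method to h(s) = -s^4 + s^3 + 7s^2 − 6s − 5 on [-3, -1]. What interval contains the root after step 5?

[-2.5, -2.4375]

midpoint -2: h = 11 > 0 → [-3, -2]
midpoint -2.5: h = -0.9375 < 0 → [-2.5, -2]
midpoint -2.25: h = 6.917969 > 0 → [-2.5, -2.25]
midpoint -2.375: h = 3.5212 > 0 → [-2.5, -2.375]
midpoint -2.4375: h = 1.4324 > 0 → [-2.5, -2.4375]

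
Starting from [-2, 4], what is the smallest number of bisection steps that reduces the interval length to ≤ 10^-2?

10

Width after n steps is 6/2^n. Need 2^n ≥ 6/10^-2 = 600.
2^9 = 512 < 600 ≤ 2^10 = 1024, so n = 10.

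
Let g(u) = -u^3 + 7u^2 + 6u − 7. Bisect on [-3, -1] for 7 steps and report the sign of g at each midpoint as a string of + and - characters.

++-+-+-

u = -2 gives g = 17, positive; keep [-2, -1]
u = -1.5 gives g = 3.125, positive; keep [-1.5, -1]
u = -1.25 gives g = -1.609375, negative; keep [-1.5, -1.25]
u = -1.375 gives g = 0.584, positive; keep [-1.375, -1.25]
u = -1.3125 gives g = -0.5554, negative; keep [-1.375, -1.3125]
u = -1.34375 gives g = 0.0035, positive; keep [-1.34375, -1.3125]
u = -1.328125 gives g = -0.2786, negative; keep [-1.34375, -1.328125]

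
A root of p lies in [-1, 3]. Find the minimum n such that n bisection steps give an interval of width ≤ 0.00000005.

27

Width after n steps is 4/2^n. Need 2^n ≥ 4/0.00000005 = 80000000.
2^26 = 67108864 < 80000000 ≤ 2^27 = 134217728, so n = 27.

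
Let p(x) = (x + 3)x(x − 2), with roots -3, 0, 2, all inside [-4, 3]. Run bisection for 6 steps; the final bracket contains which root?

-3

p(-0.5) = 3.125 > 0, so the root lies in [-4, -0.5]
p(-2.25) = 7.171875 > 0, so the root lies in [-4, -2.25]
p(-3.125) = -2.001953 < 0, so the root lies in [-3.125, -2.25]
p(-2.6875) = 3.9368 > 0, so the root lies in [-3.125, -2.6875]
p(-2.90625) = 1.3368 > 0, so the root lies in [-3.125, -2.90625]
p(-3.015625) = -0.2363 < 0, so the root lies in [-3.015625, -2.90625]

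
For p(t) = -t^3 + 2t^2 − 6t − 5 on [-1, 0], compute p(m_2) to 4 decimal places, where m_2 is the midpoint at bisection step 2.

t = -0.5 gives p = -1.375, negative; keep [-1, -0.5]
t = -0.75 gives p = 1.046875, positive; keep [-0.75, -0.5]

1.0469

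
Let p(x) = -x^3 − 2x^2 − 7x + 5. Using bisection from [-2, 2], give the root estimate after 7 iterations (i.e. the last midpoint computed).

0.59375

m = 0, p(m) = 5 (+); new bracket [0, 2]
m = 1, p(m) = -5 (−); new bracket [0, 1]
m = 0.5, p(m) = 0.875 (+); new bracket [0.5, 1]
m = 0.75, p(m) = -1.7969 (−); new bracket [0.5, 0.75]
m = 0.625, p(m) = -0.4004 (−); new bracket [0.5, 0.625]
m = 0.5625, p(m) = 0.2517 (+); new bracket [0.5625, 0.625]
m = 0.59375, p(m) = -0.0706 (−); new bracket [0.5625, 0.59375]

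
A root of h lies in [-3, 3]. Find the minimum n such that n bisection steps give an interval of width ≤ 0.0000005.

Width after n steps is 6/2^n. Need 2^n ≥ 6/0.0000005 = 12000000.
2^23 = 8388608 < 12000000 ≤ 2^24 = 16777216, so n = 24.

24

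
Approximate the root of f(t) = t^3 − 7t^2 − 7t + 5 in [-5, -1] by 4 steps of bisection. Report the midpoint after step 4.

t = -3 gives f = -64, negative; keep [-3, -1]
t = -2 gives f = -17, negative; keep [-2, -1]
t = -1.5 gives f = -3.625, negative; keep [-1.5, -1]
t = -1.25 gives f = 0.8594, positive; keep [-1.5, -1.25]

-1.25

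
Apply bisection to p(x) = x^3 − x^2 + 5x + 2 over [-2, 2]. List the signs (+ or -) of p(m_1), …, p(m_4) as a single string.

midpoint 0: p = 2 > 0 → [-2, 0]
midpoint -1: p = -5 < 0 → [-1, 0]
midpoint -0.5: p = -0.875 < 0 → [-0.5, 0]
midpoint -0.25: p = 0.6719 > 0 → [-0.5, -0.25]

+--+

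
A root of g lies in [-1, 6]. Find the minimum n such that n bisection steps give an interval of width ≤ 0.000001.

23

Width after n steps is 7/2^n. Need 2^n ≥ 7/0.000001 = 7000000.
2^22 = 4194304 < 7000000 ≤ 2^23 = 8388608, so n = 23.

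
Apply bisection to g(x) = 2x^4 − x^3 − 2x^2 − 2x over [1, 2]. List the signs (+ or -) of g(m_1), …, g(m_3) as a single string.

m = 1.5, g(m) = -0.75 (−); new bracket [1.5, 2]
m = 1.75, g(m) = 3.773438 (+); new bracket [1.5, 1.75]
m = 1.625, g(m) = 1.123535 (+); new bracket [1.5, 1.625]

-++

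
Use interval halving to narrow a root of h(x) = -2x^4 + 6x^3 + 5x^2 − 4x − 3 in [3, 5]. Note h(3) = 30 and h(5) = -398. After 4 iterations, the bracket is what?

[3.5, 3.625]

x = 4 gives h = -67, negative; keep [3, 4]
x = 3.5 gives h = 1.375, positive; keep [3.5, 4]
x = 3.75 gives h = -26.789062, negative; keep [3.5, 3.75]
x = 3.625 gives h = -11.3403, negative; keep [3.5, 3.625]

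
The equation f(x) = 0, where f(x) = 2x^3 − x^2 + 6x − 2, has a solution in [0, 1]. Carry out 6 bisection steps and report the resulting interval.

[0.328125, 0.34375]

midpoint 0.5: f = 1 > 0 → [0, 0.5]
midpoint 0.25: f = -0.53125 < 0 → [0.25, 0.5]
midpoint 0.375: f = 0.214844 > 0 → [0.25, 0.375]
midpoint 0.3125: f = -0.1616 < 0 → [0.3125, 0.375]
midpoint 0.34375: f = 0.0256 > 0 → [0.3125, 0.34375]
midpoint 0.328125: f = -0.0683 < 0 → [0.328125, 0.34375]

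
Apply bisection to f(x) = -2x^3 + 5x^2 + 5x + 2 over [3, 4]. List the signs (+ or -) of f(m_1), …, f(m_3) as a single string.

-+-

f(3.5) = -5 < 0, so the root lies in [3, 3.5]
f(3.25) = 2.40625 > 0, so the root lies in [3.25, 3.5]
f(3.375) = -1.058594 < 0, so the root lies in [3.25, 3.375]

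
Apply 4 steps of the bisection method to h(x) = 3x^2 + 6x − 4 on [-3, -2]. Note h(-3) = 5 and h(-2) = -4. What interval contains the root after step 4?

h(-2.5) = -0.25 < 0, so the root lies in [-3, -2.5]
h(-2.75) = 2.1875 > 0, so the root lies in [-2.75, -2.5]
h(-2.625) = 0.921875 > 0, so the root lies in [-2.625, -2.5]
h(-2.5625) = 0.3242 > 0, so the root lies in [-2.5625, -2.5]

[-2.5625, -2.5]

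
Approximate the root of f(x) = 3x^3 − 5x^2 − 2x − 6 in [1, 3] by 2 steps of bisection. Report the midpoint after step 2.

f(2) = -6 < 0, so the root lies in [2, 3]
f(2.5) = 4.625 > 0, so the root lies in [2, 2.5]

2.5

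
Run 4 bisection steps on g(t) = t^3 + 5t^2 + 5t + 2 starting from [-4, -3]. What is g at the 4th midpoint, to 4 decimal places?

0.1980

t = -3.5 gives g = 2.875, positive; keep [-4, -3.5]
t = -3.75 gives g = 0.828125, positive; keep [-4, -3.75]
t = -3.875 gives g = -0.482422, negative; keep [-3.875, -3.75]
t = -3.8125 gives g = 0.198, positive; keep [-3.875, -3.8125]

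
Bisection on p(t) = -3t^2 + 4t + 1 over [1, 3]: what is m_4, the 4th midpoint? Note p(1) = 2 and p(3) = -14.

1.625

t = 2 gives p = -3, negative; keep [1, 2]
t = 1.5 gives p = 0.25, positive; keep [1.5, 2]
t = 1.75 gives p = -1.1875, negative; keep [1.5, 1.75]
t = 1.625 gives p = -0.4219, negative; keep [1.5, 1.625]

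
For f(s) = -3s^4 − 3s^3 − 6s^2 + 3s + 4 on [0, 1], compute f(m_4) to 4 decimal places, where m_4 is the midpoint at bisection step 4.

-0.4400

m = 0.5, f(m) = 3.4375 (+); new bracket [0.5, 1]
m = 0.75, f(m) = 0.660156 (+); new bracket [0.75, 1]
m = 0.875, f(m) = -1.737061 (−); new bracket [0.75, 0.875]
m = 0.8125, f(m) = -0.44 (−); new bracket [0.75, 0.8125]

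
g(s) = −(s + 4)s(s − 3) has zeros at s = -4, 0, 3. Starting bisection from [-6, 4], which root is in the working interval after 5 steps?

s = -1 gives g = -12, negative; keep [-6, -1]
s = -3.5 gives g = -11.375, negative; keep [-6, -3.5]
s = -4.75 gives g = 27.609375, positive; keep [-4.75, -3.5]
s = -4.125 gives g = 3.6738, positive; keep [-4.125, -3.5]
s = -3.8125 gives g = -4.8699, negative; keep [-4.125, -3.8125]

-4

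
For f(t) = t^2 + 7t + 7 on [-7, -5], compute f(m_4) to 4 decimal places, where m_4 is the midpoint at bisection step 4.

0.3906

f(-6) = 1 > 0, so the root lies in [-6, -5]
f(-5.5) = -1.25 < 0, so the root lies in [-6, -5.5]
f(-5.75) = -0.1875 < 0, so the root lies in [-6, -5.75]
f(-5.875) = 0.3906 > 0, so the root lies in [-5.875, -5.75]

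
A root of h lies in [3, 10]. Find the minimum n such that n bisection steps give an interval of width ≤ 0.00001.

Width after n steps is 7/2^n. Need 2^n ≥ 7/0.00001 = 700000.
2^19 = 524288 < 700000 ≤ 2^20 = 1048576, so n = 20.

20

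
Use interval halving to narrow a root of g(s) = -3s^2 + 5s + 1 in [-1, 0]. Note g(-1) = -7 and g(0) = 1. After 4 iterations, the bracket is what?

[-0.1875, -0.125]

midpoint -0.5: g = -2.25 < 0 → [-0.5, 0]
midpoint -0.25: g = -0.4375 < 0 → [-0.25, 0]
midpoint -0.125: g = 0.328125 > 0 → [-0.25, -0.125]
midpoint -0.1875: g = -0.043 < 0 → [-0.1875, -0.125]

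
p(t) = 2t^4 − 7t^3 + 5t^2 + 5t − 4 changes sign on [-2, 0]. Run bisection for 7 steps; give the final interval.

[-0.828125, -0.8125]

m = -1, p(m) = 5 (+); new bracket [-1, 0]
m = -0.5, p(m) = -4.25 (−); new bracket [-1, -0.5]
m = -0.75, p(m) = -1.351562 (−); new bracket [-1, -0.75]
m = -0.875, p(m) = 1.3149 (+); new bracket [-0.875, -0.75]
m = -0.8125, p(m) = -0.1355 (−); new bracket [-0.875, -0.8125]
m = -0.84375, p(m) = 0.5592 (+); new bracket [-0.84375, -0.8125]
m = -0.828125, p(m) = 0.2044 (+); new bracket [-0.828125, -0.8125]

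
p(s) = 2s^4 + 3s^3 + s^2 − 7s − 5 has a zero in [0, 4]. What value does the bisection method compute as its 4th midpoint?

1.25

midpoint 2: p = 41 > 0 → [0, 2]
midpoint 1: p = -6 < 0 → [1, 2]
midpoint 1.5: p = 7 > 0 → [1, 1.5]
midpoint 1.25: p = -1.4453 < 0 → [1.25, 1.5]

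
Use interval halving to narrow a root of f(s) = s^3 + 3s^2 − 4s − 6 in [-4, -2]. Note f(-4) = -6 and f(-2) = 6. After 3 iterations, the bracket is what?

f(-3) = 6 > 0, so the root lies in [-4, -3]
f(-3.5) = 1.875 > 0, so the root lies in [-4, -3.5]
f(-3.75) = -1.546875 < 0, so the root lies in [-3.75, -3.5]

[-3.75, -3.5]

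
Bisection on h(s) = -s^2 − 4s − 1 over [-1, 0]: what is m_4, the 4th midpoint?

-0.3125

midpoint -0.5: h = 0.75 > 0 → [-0.5, 0]
midpoint -0.25: h = -0.0625 < 0 → [-0.5, -0.25]
midpoint -0.375: h = 0.359375 > 0 → [-0.375, -0.25]
midpoint -0.3125: h = 0.1523 > 0 → [-0.3125, -0.25]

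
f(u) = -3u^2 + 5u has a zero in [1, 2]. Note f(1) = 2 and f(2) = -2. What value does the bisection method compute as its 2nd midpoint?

u = 1.5 gives f = 0.75, positive; keep [1.5, 2]
u = 1.75 gives f = -0.4375, negative; keep [1.5, 1.75]

1.75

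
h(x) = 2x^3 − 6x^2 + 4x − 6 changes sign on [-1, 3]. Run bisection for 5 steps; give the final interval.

h(1) = -6 < 0, so the root lies in [1, 3]
h(2) = -6 < 0, so the root lies in [2, 3]
h(2.5) = -2.25 < 0, so the root lies in [2.5, 3]
h(2.75) = 1.2188 > 0, so the root lies in [2.5, 2.75]
h(2.625) = -0.668 < 0, so the root lies in [2.625, 2.75]

[2.625, 2.75]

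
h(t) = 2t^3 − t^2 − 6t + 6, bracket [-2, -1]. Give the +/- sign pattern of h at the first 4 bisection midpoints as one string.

h(-1.5) = 6 > 0, so the root lies in [-2, -1.5]
h(-1.75) = 2.71875 > 0, so the root lies in [-2, -1.75]
h(-1.875) = 0.550781 > 0, so the root lies in [-2, -1.875]
h(-1.9375) = -0.6753 < 0, so the root lies in [-1.9375, -1.875]

+++-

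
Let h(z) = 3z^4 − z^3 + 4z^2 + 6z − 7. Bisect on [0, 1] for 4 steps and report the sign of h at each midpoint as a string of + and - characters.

midpoint 0.5: h = -2.9375 < 0 → [0.5, 1]
midpoint 0.75: h = 0.277344 > 0 → [0.5, 0.75]
midpoint 0.625: h = -1.473877 < 0 → [0.625, 0.75]
midpoint 0.6875: h = -0.6391 < 0 → [0.6875, 0.75]

-+--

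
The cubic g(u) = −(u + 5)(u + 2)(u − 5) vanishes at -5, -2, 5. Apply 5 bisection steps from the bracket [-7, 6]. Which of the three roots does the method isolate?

5

g(-0.5) = 37.125 > 0, so the root lies in [-0.5, 6]
g(2.75) = 82.828125 > 0, so the root lies in [2.75, 6]
g(4.375) = 37.353516 > 0, so the root lies in [4.375, 6]
g(5.1875) = -13.7292 < 0, so the root lies in [4.375, 5.1875]
g(4.78125) = 14.5095 > 0, so the root lies in [4.78125, 5.1875]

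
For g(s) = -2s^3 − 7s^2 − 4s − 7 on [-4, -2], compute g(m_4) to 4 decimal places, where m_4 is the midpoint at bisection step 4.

m = -3, g(m) = -4 (−); new bracket [-4, -3]
m = -3.5, g(m) = 7 (+); new bracket [-3.5, -3]
m = -3.25, g(m) = 0.71875 (+); new bracket [-3.25, -3]
m = -3.125, g(m) = -1.8242 (−); new bracket [-3.25, -3.125]

-1.8242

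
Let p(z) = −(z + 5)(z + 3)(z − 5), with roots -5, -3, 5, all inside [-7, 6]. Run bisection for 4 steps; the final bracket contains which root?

5

p(-0.5) = 61.875 > 0, so the root lies in [-0.5, 6]
p(2.75) = 100.265625 > 0, so the root lies in [2.75, 6]
p(4.375) = 43.212891 > 0, so the root lies in [4.375, 6]
p(5.1875) = -15.6394 < 0, so the root lies in [4.375, 5.1875]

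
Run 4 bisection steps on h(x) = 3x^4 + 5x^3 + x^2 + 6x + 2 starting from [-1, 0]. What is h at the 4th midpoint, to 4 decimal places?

0.0987

x = -0.5 gives h = -1.1875, negative; keep [-0.5, 0]
x = -0.25 gives h = 0.496094, positive; keep [-0.5, -0.25]
x = -0.375 gives h = -0.313721, negative; keep [-0.375, -0.25]
x = -0.3125 gives h = 0.0987, positive; keep [-0.375, -0.3125]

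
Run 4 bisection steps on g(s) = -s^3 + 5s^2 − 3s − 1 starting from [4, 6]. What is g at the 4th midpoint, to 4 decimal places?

1.5137

g(5) = -16 < 0, so the root lies in [4, 5]
g(4.5) = -4.375 < 0, so the root lies in [4, 4.5]
g(4.25) = -0.203125 < 0, so the root lies in [4, 4.25]
g(4.125) = 1.5137 > 0, so the root lies in [4.125, 4.25]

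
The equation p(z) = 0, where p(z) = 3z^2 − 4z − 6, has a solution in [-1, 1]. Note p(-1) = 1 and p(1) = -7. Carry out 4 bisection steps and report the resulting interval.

[-1, -0.875]

midpoint 0: p = -6 < 0 → [-1, 0]
midpoint -0.5: p = -3.25 < 0 → [-1, -0.5]
midpoint -0.75: p = -1.3125 < 0 → [-1, -0.75]
midpoint -0.875: p = -0.2031 < 0 → [-1, -0.875]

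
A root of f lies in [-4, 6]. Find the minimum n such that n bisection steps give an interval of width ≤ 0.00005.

Width after n steps is 10/2^n. Need 2^n ≥ 10/0.00005 = 200000.
2^17 = 131072 < 200000 ≤ 2^18 = 262144, so n = 18.

18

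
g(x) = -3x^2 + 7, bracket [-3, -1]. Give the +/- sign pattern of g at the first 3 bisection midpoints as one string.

m = -2, g(m) = -5 (−); new bracket [-2, -1]
m = -1.5, g(m) = 0.25 (+); new bracket [-2, -1.5]
m = -1.75, g(m) = -2.1875 (−); new bracket [-1.75, -1.5]

-+-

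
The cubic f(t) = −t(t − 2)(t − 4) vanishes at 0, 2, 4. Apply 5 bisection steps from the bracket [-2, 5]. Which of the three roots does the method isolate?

0

f(1.5) = -1.875 < 0, so the root lies in [-2, 1.5]
f(-0.25) = 2.390625 > 0, so the root lies in [-0.25, 1.5]
f(0.625) = -2.900391 < 0, so the root lies in [-0.25, 0.625]
f(0.1875) = -1.2957 < 0, so the root lies in [-0.25, 0.1875]
f(-0.03125) = 0.2559 > 0, so the root lies in [-0.03125, 0.1875]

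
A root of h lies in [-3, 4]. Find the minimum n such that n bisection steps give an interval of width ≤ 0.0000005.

24

Width after n steps is 7/2^n. Need 2^n ≥ 7/0.0000005 = 14000000.
2^23 = 8388608 < 14000000 ≤ 2^24 = 16777216, so n = 24.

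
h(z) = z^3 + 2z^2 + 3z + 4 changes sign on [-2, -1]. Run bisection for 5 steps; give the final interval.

h(-1.5) = 0.625 > 0, so the root lies in [-2, -1.5]
h(-1.75) = -0.484375 < 0, so the root lies in [-1.75, -1.5]
h(-1.625) = 0.115234 > 0, so the root lies in [-1.75, -1.625]
h(-1.6875) = -0.1726 < 0, so the root lies in [-1.6875, -1.625]
h(-1.65625) = -0.0258 < 0, so the root lies in [-1.65625, -1.625]

[-1.65625, -1.625]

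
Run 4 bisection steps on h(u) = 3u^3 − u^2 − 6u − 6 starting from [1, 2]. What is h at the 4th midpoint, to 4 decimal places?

0.4407

m = 1.5, h(m) = -7.125 (−); new bracket [1.5, 2]
m = 1.75, h(m) = -3.484375 (−); new bracket [1.75, 2]
m = 1.875, h(m) = -0.990234 (−); new bracket [1.875, 2]
m = 1.9375, h(m) = 0.4407 (+); new bracket [1.875, 1.9375]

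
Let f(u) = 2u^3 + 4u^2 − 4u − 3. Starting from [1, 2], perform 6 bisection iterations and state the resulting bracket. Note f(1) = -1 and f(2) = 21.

[1.078125, 1.09375]

midpoint 1.5: f = 6.75 > 0 → [1, 1.5]
midpoint 1.25: f = 2.15625 > 0 → [1, 1.25]
midpoint 1.125: f = 0.410156 > 0 → [1, 1.125]
midpoint 1.0625: f = -0.3354 < 0 → [1.0625, 1.125]
midpoint 1.09375: f = 0.027 > 0 → [1.0625, 1.09375]
midpoint 1.078125: f = -0.1568 < 0 → [1.078125, 1.09375]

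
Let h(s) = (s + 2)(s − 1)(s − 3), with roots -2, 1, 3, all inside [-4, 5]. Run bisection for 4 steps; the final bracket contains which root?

midpoint 0.5: h = 3.125 > 0 → [-4, 0.5]
midpoint -1.75: h = 3.265625 > 0 → [-4, -1.75]
midpoint -2.875: h = -19.919922 < 0 → [-2.875, -1.75]
midpoint -2.3125: h = -5.4993 < 0 → [-2.3125, -1.75]

-2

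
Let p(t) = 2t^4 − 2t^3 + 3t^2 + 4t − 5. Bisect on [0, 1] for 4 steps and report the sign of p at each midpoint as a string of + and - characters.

p(0.5) = -2.375 < 0, so the root lies in [0.5, 1]
p(0.75) = -0.523438 < 0, so the root lies in [0.75, 1]
p(0.875) = 0.629395 > 0, so the root lies in [0.75, 0.875]
p(0.8125) = 0.0293 > 0, so the root lies in [0.75, 0.8125]

--++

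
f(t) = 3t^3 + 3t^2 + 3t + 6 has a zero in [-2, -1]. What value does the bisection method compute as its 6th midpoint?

-1.359375

m = -1.5, f(m) = -1.875 (−); new bracket [-1.5, -1]
m = -1.25, f(m) = 1.078125 (+); new bracket [-1.5, -1.25]
m = -1.375, f(m) = -0.251953 (−); new bracket [-1.375, -1.25]
m = -1.3125, f(m) = 0.4475 (+); new bracket [-1.375, -1.3125]
m = -1.34375, f(m) = 0.1067 (+); new bracket [-1.375, -1.34375]
m = -1.359375, f(m) = -0.0704 (−); new bracket [-1.359375, -1.34375]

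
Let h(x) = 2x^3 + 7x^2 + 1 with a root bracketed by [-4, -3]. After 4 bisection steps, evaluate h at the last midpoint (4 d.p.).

midpoint -3.5: h = 1 > 0 → [-4, -3.5]
midpoint -3.75: h = -6.03125 < 0 → [-3.75, -3.5]
midpoint -3.625: h = -2.285156 < 0 → [-3.625, -3.5]
midpoint -3.5625: h = -0.5864 < 0 → [-3.5625, -3.5]

-0.5864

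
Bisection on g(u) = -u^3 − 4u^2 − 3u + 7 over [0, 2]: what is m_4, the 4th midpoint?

0.875

m = 1, g(m) = -1 (−); new bracket [0, 1]
m = 0.5, g(m) = 4.375 (+); new bracket [0.5, 1]
m = 0.75, g(m) = 2.078125 (+); new bracket [0.75, 1]
m = 0.875, g(m) = 0.6426 (+); new bracket [0.875, 1]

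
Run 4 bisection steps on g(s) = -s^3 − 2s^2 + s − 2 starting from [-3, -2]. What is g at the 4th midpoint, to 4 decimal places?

0.2781

s = -2.5 gives g = -1.375, negative; keep [-3, -2.5]
s = -2.75 gives g = 0.921875, positive; keep [-2.75, -2.5]
s = -2.625 gives g = -0.318359, negative; keep [-2.75, -2.625]
s = -2.6875 gives g = 0.2781, positive; keep [-2.6875, -2.625]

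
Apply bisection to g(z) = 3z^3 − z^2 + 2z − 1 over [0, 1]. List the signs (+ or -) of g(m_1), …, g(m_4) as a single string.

+---

g(0.5) = 0.125 > 0, so the root lies in [0, 0.5]
g(0.25) = -0.515625 < 0, so the root lies in [0.25, 0.5]
g(0.375) = -0.232422 < 0, so the root lies in [0.375, 0.5]
g(0.4375) = -0.0652 < 0, so the root lies in [0.4375, 0.5]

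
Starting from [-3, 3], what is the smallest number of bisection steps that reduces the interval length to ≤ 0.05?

7

Width after n steps is 6/2^n. Need 2^n ≥ 6/0.05 = 120.
2^6 = 64 < 120 ≤ 2^7 = 128, so n = 7.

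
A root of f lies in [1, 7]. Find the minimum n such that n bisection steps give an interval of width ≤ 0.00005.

Width after n steps is 6/2^n. Need 2^n ≥ 6/0.00005 = 120000.
2^16 = 65536 < 120000 ≤ 2^17 = 131072, so n = 17.

17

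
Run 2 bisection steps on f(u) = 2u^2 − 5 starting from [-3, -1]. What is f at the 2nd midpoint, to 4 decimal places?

-0.5000

u = -2 gives f = 3, positive; keep [-2, -1]
u = -1.5 gives f = -0.5, negative; keep [-2, -1.5]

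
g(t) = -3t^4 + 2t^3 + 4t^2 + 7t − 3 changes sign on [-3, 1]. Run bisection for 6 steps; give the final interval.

[0.3125, 0.375]

t = -1 gives g = -11, negative; keep [-1, 1]
t = 0 gives g = -3, negative; keep [0, 1]
t = 0.5 gives g = 1.5625, positive; keep [0, 0.5]
t = 0.25 gives g = -0.9805, negative; keep [0.25, 0.5]
t = 0.375 gives g = 0.2336, positive; keep [0.25, 0.375]
t = 0.3125 gives g = -0.3895, negative; keep [0.3125, 0.375]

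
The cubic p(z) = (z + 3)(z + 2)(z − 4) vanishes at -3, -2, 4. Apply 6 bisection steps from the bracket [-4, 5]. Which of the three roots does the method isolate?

z = 0.5 gives p = -30.625, negative; keep [0.5, 5]
z = 2.75 gives p = -34.140625, negative; keep [2.75, 5]
z = 3.875 gives p = -5.048828, negative; keep [3.875, 5]
z = 4.4375 gives p = 20.947, positive; keep [3.875, 4.4375]
z = 4.15625 gives p = 6.8837, positive; keep [3.875, 4.15625]
z = 4.015625 gives p = 0.6594, positive; keep [3.875, 4.015625]

4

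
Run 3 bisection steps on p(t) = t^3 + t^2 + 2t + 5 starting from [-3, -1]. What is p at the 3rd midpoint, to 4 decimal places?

midpoint -2: p = -3 < 0 → [-2, -1]
midpoint -1.5: p = 0.875 > 0 → [-2, -1.5]
midpoint -1.75: p = -0.796875 < 0 → [-1.75, -1.5]

-0.7969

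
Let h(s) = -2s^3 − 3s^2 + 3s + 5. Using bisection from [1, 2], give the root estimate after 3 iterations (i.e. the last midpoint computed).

1.375

h(1.5) = -4 < 0, so the root lies in [1, 1.5]
h(1.25) = 0.15625 > 0, so the root lies in [1.25, 1.5]
h(1.375) = -1.746094 < 0, so the root lies in [1.25, 1.375]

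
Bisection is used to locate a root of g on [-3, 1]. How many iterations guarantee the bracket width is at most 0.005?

Width after n steps is 4/2^n. Need 2^n ≥ 4/0.005 = 800.
2^9 = 512 < 800 ≤ 2^10 = 1024, so n = 10.

10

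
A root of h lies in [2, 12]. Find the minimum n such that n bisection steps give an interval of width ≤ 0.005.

11

Width after n steps is 10/2^n. Need 2^n ≥ 10/0.005 = 2000.
2^10 = 1024 < 2000 ≤ 2^11 = 2048, so n = 11.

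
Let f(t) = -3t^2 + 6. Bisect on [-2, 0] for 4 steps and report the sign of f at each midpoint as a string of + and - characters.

f(-1) = 3 > 0, so the root lies in [-2, -1]
f(-1.5) = -0.75 < 0, so the root lies in [-1.5, -1]
f(-1.25) = 1.3125 > 0, so the root lies in [-1.5, -1.25]
f(-1.375) = 0.3281 > 0, so the root lies in [-1.5, -1.375]

+-++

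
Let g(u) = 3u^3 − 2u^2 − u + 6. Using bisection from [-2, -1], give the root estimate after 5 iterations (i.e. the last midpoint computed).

m = -1.5, g(m) = -7.125 (−); new bracket [-1.5, -1]
m = -1.25, g(m) = -1.734375 (−); new bracket [-1.25, -1]
m = -1.125, g(m) = 0.322266 (+); new bracket [-1.25, -1.125]
m = -1.1875, g(m) = -0.6565 (−); new bracket [-1.1875, -1.125]
m = -1.15625, g(m) = -0.155 (−); new bracket [-1.15625, -1.125]

-1.15625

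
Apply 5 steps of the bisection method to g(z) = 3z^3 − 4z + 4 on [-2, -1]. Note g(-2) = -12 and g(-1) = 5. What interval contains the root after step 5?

z = -1.5 gives g = -0.125, negative; keep [-1.5, -1]
z = -1.25 gives g = 3.140625, positive; keep [-1.5, -1.25]
z = -1.375 gives g = 1.701172, positive; keep [-1.5, -1.375]
z = -1.4375 gives g = 0.8386, positive; keep [-1.5, -1.4375]
z = -1.46875 gives g = 0.3697, positive; keep [-1.5, -1.46875]

[-1.5, -1.46875]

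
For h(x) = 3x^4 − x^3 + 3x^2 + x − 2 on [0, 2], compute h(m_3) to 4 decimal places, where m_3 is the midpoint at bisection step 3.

midpoint 1: h = 4 > 0 → [0, 1]
midpoint 0.5: h = -0.6875 < 0 → [0.5, 1]
midpoint 0.75: h = 0.964844 > 0 → [0.5, 0.75]

0.9648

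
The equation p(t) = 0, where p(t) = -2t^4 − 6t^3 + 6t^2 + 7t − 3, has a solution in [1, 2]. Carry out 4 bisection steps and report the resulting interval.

m = 1.5, p(m) = -9.375 (−); new bracket [1, 1.5]
m = 1.25, p(m) = -1.476562 (−); new bracket [1, 1.25]
m = 1.125, p(m) = 0.722168 (+); new bracket [1.125, 1.25]
m = 1.1875, p(m) = -0.251 (−); new bracket [1.125, 1.1875]

[1.125, 1.1875]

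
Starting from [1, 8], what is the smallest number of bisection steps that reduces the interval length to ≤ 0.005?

Width after n steps is 7/2^n. Need 2^n ≥ 7/0.005 = 1400.
2^10 = 1024 < 1400 ≤ 2^11 = 2048, so n = 11.

11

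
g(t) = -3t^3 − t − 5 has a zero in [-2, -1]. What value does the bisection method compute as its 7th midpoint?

g(-1.5) = 6.625 > 0, so the root lies in [-1.5, -1]
g(-1.25) = 2.109375 > 0, so the root lies in [-1.25, -1]
g(-1.125) = 0.396484 > 0, so the root lies in [-1.125, -1]
g(-1.0625) = -0.3391 < 0, so the root lies in [-1.125, -1.0625]
g(-1.09375) = 0.0191 > 0, so the root lies in [-1.09375, -1.0625]
g(-1.078125) = -0.1624 < 0, so the root lies in [-1.09375, -1.078125]
g(-1.0859375) = -0.0723 < 0, so the root lies in [-1.09375, -1.0859375]

-1.0859375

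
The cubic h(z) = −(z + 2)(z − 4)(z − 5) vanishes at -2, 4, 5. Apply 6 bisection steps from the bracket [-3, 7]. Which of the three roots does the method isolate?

z = 2 gives h = -24, negative; keep [-3, 2]
z = -0.5 gives h = -37.125, negative; keep [-3, -0.5]
z = -1.75 gives h = -9.703125, negative; keep [-3, -1.75]
z = -2.375 gives h = 17.6309, positive; keep [-2.375, -1.75]
z = -2.0625 gives h = 2.676, positive; keep [-2.0625, -1.75]
z = -1.90625 gives h = -3.8241, negative; keep [-2.0625, -1.90625]

-2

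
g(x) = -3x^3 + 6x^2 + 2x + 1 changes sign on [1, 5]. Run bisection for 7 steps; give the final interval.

midpoint 3: g = -20 < 0 → [1, 3]
midpoint 2: g = 5 > 0 → [2, 3]
midpoint 2.5: g = -3.375 < 0 → [2, 2.5]
midpoint 2.25: g = 1.7031 > 0 → [2.25, 2.5]
midpoint 2.375: g = -0.5957 < 0 → [2.25, 2.375]
midpoint 2.3125: g = 0.6116 > 0 → [2.3125, 2.375]
midpoint 2.34375: g = 0.0227 > 0 → [2.34375, 2.375]

[2.34375, 2.375]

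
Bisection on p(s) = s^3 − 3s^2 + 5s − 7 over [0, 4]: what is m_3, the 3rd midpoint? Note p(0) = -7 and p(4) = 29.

s = 2 gives p = -1, negative; keep [2, 4]
s = 3 gives p = 8, positive; keep [2, 3]
s = 2.5 gives p = 2.375, positive; keep [2, 2.5]

2.5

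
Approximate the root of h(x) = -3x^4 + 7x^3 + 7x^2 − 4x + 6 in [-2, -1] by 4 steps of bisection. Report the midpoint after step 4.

m = -1.5, h(m) = -11.0625 (−); new bracket [-1.5, -1]
m = -1.25, h(m) = 0.941406 (+); new bracket [-1.5, -1.25]
m = -1.375, h(m) = -4.186279 (−); new bracket [-1.375, -1.25]
m = -1.3125, h(m) = -1.4209 (−); new bracket [-1.3125, -1.25]

-1.3125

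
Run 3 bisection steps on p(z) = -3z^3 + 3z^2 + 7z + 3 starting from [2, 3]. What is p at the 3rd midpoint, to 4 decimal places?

2.6348

z = 2.5 gives p = -7.625, negative; keep [2, 2.5]
z = 2.25 gives p = -0.234375, negative; keep [2, 2.25]
z = 2.125 gives p = 2.634766, positive; keep [2.125, 2.25]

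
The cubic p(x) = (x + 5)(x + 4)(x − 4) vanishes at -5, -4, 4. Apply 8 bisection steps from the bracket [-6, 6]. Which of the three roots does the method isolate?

p(0) = -80 < 0, so the root lies in [0, 6]
p(3) = -56 < 0, so the root lies in [3, 6]
p(4.5) = 40.375 > 0, so the root lies in [3, 4.5]
p(3.75) = -16.9531 < 0, so the root lies in [3.75, 4.5]
p(4.125) = 9.2676 > 0, so the root lies in [3.75, 4.125]
p(3.9375) = -4.4338 < 0, so the root lies in [3.9375, 4.125]
p(4.03125) = 2.2666 > 0, so the root lies in [3.9375, 4.03125]
p(3.984375) = -1.1209 < 0, so the root lies in [3.984375, 4.03125]

4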